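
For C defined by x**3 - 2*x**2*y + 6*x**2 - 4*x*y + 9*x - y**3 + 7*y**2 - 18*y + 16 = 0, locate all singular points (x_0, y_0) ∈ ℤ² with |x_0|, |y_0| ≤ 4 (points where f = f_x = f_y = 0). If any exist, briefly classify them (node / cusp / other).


Singular points: {(-1, 2)}; classification: node.

Compute partial derivatives:
  f_x = 3*x**2 - 4*x*y + 12*x - 4*y + 9.
  f_y = -2*x**2 - 4*x - 3*y**2 + 14*y - 18.
Scan x_0 ∈ {−4, ..., 4}. For each x_0, f_y(x_0, y) is a polynomial in y; find its integer roots y ∈ {−4, ..., 4}, then test f_x and f at those candidates.
  x = -4: f_y(-4, y) = -3*y**2 + 14*y - 34; no integer root y with |y| ≤ 4.
  x = -3: f_y(-3, y) = -3*y**2 + 14*y - 24; no integer root y with |y| ≤ 4.
  x = -2: f_y(-2, y) = -3*y**2 + 14*y - 18; no integer root y with |y| ≤ 4.
  x = -1: f_y(-1, y) = -3*y**2 + 14*y - 16; vanishes at y ∈ {2}. (-1, 2): f_x = 0, f = 0 — SINGULAR.
  x = 0: f_y(0, y) = -3*y**2 + 14*y - 18; no integer root y with |y| ≤ 4.
  x = 1: f_y(1, y) = -3*y**2 + 14*y - 24; no integer root y with |y| ≤ 4.
  x = 2: f_y(2, y) = -3*y**2 + 14*y - 34; no integer root y with |y| ≤ 4.
  x = 3: f_y(3, y) = -3*y**2 + 14*y - 48; no integer root y with |y| ≤ 4.
  x = 4: f_y(4, y) = -3*y**2 + 14*y - 66; no integer root y with |y| ≤ 4.
Only singular point on the grid: (-1, 2).
Classify: substitute x = -1 + u, y = 2 + v and expand: f = u**3 - 2*u**2*v - u**2 - v**3 + v**2.
No constant or linear terms (consistent with a singular point). Quadratic part: -u**2 + v**2. Cubic part: u**3 - 2*u**2*v - v**3.
The quadratic part v**2 - u**2 = (v − u)(v + u) splits into two distinct linear factors, so there are two distinct tangent lines y − 2 = ±(x − -1) — this is a node (ordinary double point).
Classification: node.


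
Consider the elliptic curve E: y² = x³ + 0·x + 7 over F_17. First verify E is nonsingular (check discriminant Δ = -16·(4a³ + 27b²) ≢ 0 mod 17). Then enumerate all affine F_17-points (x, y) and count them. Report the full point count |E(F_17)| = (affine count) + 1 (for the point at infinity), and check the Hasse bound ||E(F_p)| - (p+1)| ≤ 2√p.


Affine points = {(1, 5), (1, 12), (2, 7), (2, 10), (3, 0), (5, 8), (5, 9), (6, 6), (6, 11), (8, 3), (8, 14), (10, 2), (10, 15), (12, 1), (12, 16), (15, 4), (15, 13)}; affine count = 17; |E(F_17)| = 18.

Discriminant check: Δ ∝ 4a³ + 27b² = 4·0³ + 27·7² = 4·0 + 27·49 ≡ 14 (mod 17). Nonzero ⇒ E is nonsingular.
For each x ∈ F_17, compute rhs = x³ + 0·x + 7 mod 17, then count y ∈ F_17 with y² ≡ rhs.
  x = 0: rhs = 7, matching y values: none (0 points).
  x = 1: rhs = 8, matching y values: 5, 12 (2 points).
  x = 2: rhs = 15, matching y values: 7, 10 (2 points).
  x = 3: rhs = 0, matching y values: 0 (1 points).
  x = 4: rhs = 3, matching y values: none (0 points).
  x = 5: rhs = 13, matching y values: 8, 9 (2 points).
  x = 6: rhs = 2, matching y values: 6, 11 (2 points).
  x = 7: rhs = 10, matching y values: none (0 points).
  x = 8: rhs = 9, matching y values: 3, 14 (2 points).
  x = 9: rhs = 5, matching y values: none (0 points).
  x = 10: rhs = 4, matching y values: 2, 15 (2 points).
  x = 11: rhs = 12, matching y values: none (0 points).
  x = 12: rhs = 1, matching y values: 1, 16 (2 points).
  x = 13: rhs = 11, matching y values: none (0 points).
  x = 14: rhs = 14, matching y values: none (0 points).
  x = 15: rhs = 16, matching y values: 4, 13 (2 points).
  x = 16: rhs = 6, matching y values: none (0 points).
Total affine count: 17.
Full point count |E(F_17)| = 17 + 1 = 18.
Hasse bound: |18 − (17+1)| = |0| = 0 ≤ 2√17 ≈ 8.2462 ✓.


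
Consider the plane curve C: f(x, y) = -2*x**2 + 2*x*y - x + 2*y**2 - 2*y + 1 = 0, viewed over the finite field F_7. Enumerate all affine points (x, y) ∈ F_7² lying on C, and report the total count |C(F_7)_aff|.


Affine F_7-points: {(1, 1), (1, 6), (3, 1), (3, 4), (4, 0), (4, 4), (6, 0), (6, 2)}; count = 8.

For each of the 49 pairs (x, y) ∈ F_7², evaluate f(x, y) mod 7. Record the zeros.
  x = 0: [0↦1, 1↦1, 2↦5, 3↦6, 4↦4, 5↦6, 6↦5]  zeros at y ∈ ∅
  x = 1: [0↦5, 1↦0, 2↦6, 3↦2, 4↦2, 5↦6, 6↦0]  zeros at y ∈ {1, 6}
  x = 2: [0↦5, 1↦2, 2↦3, 3↦1, 4↦3, 5↦2, 6↦5]  zeros at y ∈ ∅
  x = 3: [0↦1, 1↦0, 2↦3, 3↦3, 4↦0, 5↦1, 6↦6]  zeros at y ∈ {1, 4}
  x = 4: [0↦0, 1↦1, 2↦6, 3↦1, 4↦0, 5↦3, 6↦3]  zeros at y ∈ {0, 4}
  x = 5: [0↦2, 1↦5, 2↦5, 3↦2, 4↦3, 5↦1, 6↦3]  zeros at y ∈ ∅
  x = 6: [0↦0, 1↦5, 2↦0, 3↦6, 4↦2, 5↦2, 6↦6]  zeros at y ∈ {0, 2}
Collecting zeros: affine points = {(1, 1), (1, 6), (3, 1), (3, 4), (4, 0), (4, 4), (6, 0), (6, 2)}.
Total count |C(F_7)_aff| = 8.


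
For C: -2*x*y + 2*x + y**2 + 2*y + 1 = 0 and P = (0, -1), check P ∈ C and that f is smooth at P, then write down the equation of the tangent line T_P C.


Tangent line at P: 4*x = 0.

Step 1: f(0, -1) = 0, so P lies on C.
Step 2: partial derivatives
  f_x(x, y) = 2 - 2*y, f_y(x, y) = -2*x + 2*y + 2.
  f_x(P) = 4, f_y(P) = 0 (gradient nonzero, so P is smooth).
Step 3: tangent line at P: 4·(x − 0) + 0·(y − -1) = 0.
Expanding: 4*x = 0.


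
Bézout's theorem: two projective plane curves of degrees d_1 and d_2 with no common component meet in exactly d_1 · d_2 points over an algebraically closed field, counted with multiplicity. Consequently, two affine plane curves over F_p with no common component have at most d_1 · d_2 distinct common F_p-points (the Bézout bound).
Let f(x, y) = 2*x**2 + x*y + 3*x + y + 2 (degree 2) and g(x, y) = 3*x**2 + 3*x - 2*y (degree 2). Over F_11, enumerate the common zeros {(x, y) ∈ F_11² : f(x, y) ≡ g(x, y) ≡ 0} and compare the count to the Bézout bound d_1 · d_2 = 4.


Common zeros: ∅; count = 0; Bézout bound = 4.

deg(f) = 2, deg(g) = 2, so Bézout bound = 4.
Scan x ∈ F_11. For each x, list the y ∈ F_11 with f(x, y) ≡ 0 and those with g(x, y) ≡ 0 (mod 11); the common zeros in that column are the intersection.
  x = 0: f ≡ 0 at y ∈ {9}; g ≡ 0 at y ∈ {0}; common: ∅.
  x = 1: f ≡ 0 at y ∈ {2}; g ≡ 0 at y ∈ {3}; common: ∅.
  x = 2: f ≡ 0 at y ∈ {2}; g ≡ 0 at y ∈ {9}; common: ∅.
  x = 3: f ≡ 0 at y ∈ {1}; g ≡ 0 at y ∈ {7}; common: ∅.
  x = 4: f ≡ 0 at y ∈ {4}; g ≡ 0 at y ∈ {8}; common: ∅.
  x = 5: f ≡ 0 at y ∈ {9}; g ≡ 0 at y ∈ {1}; common: ∅.
  x = 6: f ≡ 0 at y ∈ {1}; g ≡ 0 at y ∈ {8}; common: ∅.
  x = 7: f ≡ 0 at y ∈ {0}; g ≡ 0 at y ∈ {7}; common: ∅.
  x = 8: f ≡ 0 at y ∈ {0}; g ≡ 0 at y ∈ {9}; common: ∅.
  x = 9: f ≡ 0 at y ∈ {4}; g ≡ 0 at y ∈ {3}; common: ∅.
  x = 10: f ≡ 0 at y ∈ ∅; g ≡ 0 at y ∈ {0}; common: ∅.
Collecting: common zeros = ∅, so the count is 0.
Comparison with the Bézout bound: 0 ≤ 4 = deg(f)·deg(g), as expected for curves with no common component (the affine F_11-count falls short of the bound because intersections may lie at infinity, over extension fields, or carry multiplicity).


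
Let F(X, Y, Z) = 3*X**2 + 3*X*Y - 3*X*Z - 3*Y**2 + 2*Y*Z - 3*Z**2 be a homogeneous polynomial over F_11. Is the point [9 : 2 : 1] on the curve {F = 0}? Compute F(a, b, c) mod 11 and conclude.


F(9,2,1) ≡ 6 (mod 11); P is NOT on the curve.

Evaluate F(9, 2, 1) term-by-term (mod 11).
  3*X**2 ↦ 3·81·1·1 = 243
  3*X*Y ↦ 3·9·2·1 = 54
  -3*X*Z ↦ -3·9·1·1 = -27
  -3*Y**2 ↦ -3·1·4·1 = -12
  2*Y*Z ↦ 2·1·2·1 = 4
  -3*Z**2 ↦ -3·1·1·1 = -3
Sum: F(9, 2, 1) = (243) + (54) + (-27) + (-12) + (4) + (-3) = 259.
Reducing mod 11: 259 ≡ 6 (mod 11).
Since F(a, b, c) ≡ 6 ≠ 0 (mod 11), P does NOT lie on the curve.


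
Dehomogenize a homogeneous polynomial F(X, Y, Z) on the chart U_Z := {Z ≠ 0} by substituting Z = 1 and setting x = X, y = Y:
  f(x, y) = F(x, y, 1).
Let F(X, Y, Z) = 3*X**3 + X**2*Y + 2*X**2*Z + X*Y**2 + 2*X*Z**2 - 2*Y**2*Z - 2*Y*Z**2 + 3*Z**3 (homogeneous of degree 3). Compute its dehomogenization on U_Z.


f(x, y) = 3*x**3 + x**2*y + 2*x**2 + x*y**2 + 2*x - 2*y**2 - 2*y + 3

On U_Z we set Z = 1. Each monomial c·X^i·Y^j·Z^k in F becomes c·x^i·y^j·1^k = c·x^i·y^j.
Substituting Z = 1: F(X, Y, 1) = 3*x**3 + x**2*y + 2*x**2 + x*y**2 + 2*x - 2*y**2 - 2*y + 3.
Note: deg(f) ≤ deg(F) = 3; strict inequality happens when F is divisible by Z (lost terms).


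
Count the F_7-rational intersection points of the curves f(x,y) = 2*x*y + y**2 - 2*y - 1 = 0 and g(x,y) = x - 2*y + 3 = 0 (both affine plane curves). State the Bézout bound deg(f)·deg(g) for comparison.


Common zeros: {(0, 5)}; count = 1; Bézout bound = 2.

deg(f) = 2, deg(g) = 1, so Bézout bound = 2.
Scan x ∈ F_7. For each x, list the y ∈ F_7 with f(x, y) ≡ 0 and those with g(x, y) ≡ 0 (mod 7); the common zeros in that column are the intersection.
  x = 0: f ≡ 0 at y ∈ {4, 5}; g ≡ 0 at y ∈ {5}; common: {5}.
  x = 1: f ≡ 0 at y ∈ {1, 6}; g ≡ 0 at y ∈ {2}; common: ∅.
  x = 2: f ≡ 0 at y ∈ {2, 3}; g ≡ 0 at y ∈ {6}; common: ∅.
  x = 3: f ≡ 0 at y ∈ ∅; g ≡ 0 at y ∈ {3}; common: ∅.
  x = 4: f ≡ 0 at y ∈ ∅; g ≡ 0 at y ∈ {0}; common: ∅.
  x = 5: f ≡ 0 at y ∈ ∅; g ≡ 0 at y ∈ {4}; common: ∅.
  x = 6: f ≡ 0 at y ∈ ∅; g ≡ 0 at y ∈ {1}; common: ∅.
Collecting: common zeros = {(0, 5)}, so the count is 1.
Comparison with the Bézout bound: 1 ≤ 2 = deg(f)·deg(g), as expected for curves with no common component (the affine F_7-count falls short of the bound because intersections may lie at infinity, over extension fields, or carry multiplicity).


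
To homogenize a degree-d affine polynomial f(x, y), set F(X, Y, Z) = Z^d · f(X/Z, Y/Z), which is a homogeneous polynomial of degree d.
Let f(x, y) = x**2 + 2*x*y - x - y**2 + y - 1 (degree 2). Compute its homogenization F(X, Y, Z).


F(X, Y, Z) = X**2 + 2*X*Y - X*Z - Y**2 + Y*Z - Z**2

deg(f) = 2.
Substitute x = X/Z, y = Y/Z into f, then multiply by Z^2.
  monomial 1·x^2·y^0 ↦ 1·X^2·Y^0·Z^0.
  monomial 2·x^1·y^1 ↦ 2·X^1·Y^1·Z^0.
  monomial -1·x^1·y^0 ↦ -1·X^1·Y^0·Z^1.
  monomial -1·x^0·y^2 ↦ -1·X^0·Y^2·Z^0.
  monomial 1·x^0·y^1 ↦ 1·X^0·Y^1·Z^1.
  monomial -1·x^0·y^0 ↦ -1·X^0·Y^0·Z^2.
Collecting: F(X, Y, Z) = X**2 + 2*X*Y - X*Z - Y**2 + Y*Z - Z**2.


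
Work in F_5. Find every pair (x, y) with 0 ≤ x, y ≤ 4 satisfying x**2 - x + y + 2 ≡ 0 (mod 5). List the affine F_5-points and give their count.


Affine F_5-points: {(0, 3), (1, 3), (2, 1), (3, 2), (4, 1)}; count = 5.

For each of the 25 pairs (x, y) ∈ F_5², evaluate f(x, y) mod 5. Record the zeros.
  x = 0: [0↦2, 1↦3, 2↦4, 3↦0, 4↦1]  zeros at y ∈ {3}
  x = 1: [0↦2, 1↦3, 2↦4, 3↦0, 4↦1]  zeros at y ∈ {3}
  x = 2: [0↦4, 1↦0, 2↦1, 3↦2, 4↦3]  zeros at y ∈ {1}
  x = 3: [0↦3, 1↦4, 2↦0, 3↦1, 4↦2]  zeros at y ∈ {2}
  x = 4: [0↦4, 1↦0, 2↦1, 3↦2, 4↦3]  zeros at y ∈ {1}
Collecting zeros: affine points = {(0, 3), (1, 3), (2, 1), (3, 2), (4, 1)}.
Total count |C(F_5)_aff| = 5.


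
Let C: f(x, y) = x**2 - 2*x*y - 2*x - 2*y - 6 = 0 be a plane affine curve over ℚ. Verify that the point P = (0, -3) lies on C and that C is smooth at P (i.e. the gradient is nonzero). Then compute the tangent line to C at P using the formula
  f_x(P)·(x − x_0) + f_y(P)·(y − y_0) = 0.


Tangent line at P: 4*x - 2*y - 6 = 0.

Step 1: f(0, -3) = 0, so P lies on C.
Step 2: partial derivatives
  f_x(x, y) = 2*x - 2*y - 2, f_y(x, y) = -2*x - 2.
  f_x(P) = 4, f_y(P) = -2 (gradient nonzero, so P is smooth).
Step 3: tangent line at P: 4·(x − 0) + -2·(y − -3) = 0.
Expanding: 4*x - 2*y - 6 = 0.


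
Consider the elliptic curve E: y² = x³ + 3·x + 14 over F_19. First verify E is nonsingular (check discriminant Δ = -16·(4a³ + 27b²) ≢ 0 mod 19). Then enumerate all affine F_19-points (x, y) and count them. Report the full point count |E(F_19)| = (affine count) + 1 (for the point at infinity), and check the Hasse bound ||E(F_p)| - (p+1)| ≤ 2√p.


Affine points = {(2, 3), (2, 16), (6, 1), (6, 18), (7, 6), (7, 13), (12, 7), (12, 12), (14, 8), (14, 11), (16, 4), (16, 15), (17, 0)}; affine count = 13; |E(F_19)| = 14.

Discriminant check: Δ ∝ 4a³ + 27b² = 4·3³ + 27·14² = 4·27 + 27·196 ≡ 4 (mod 19). Nonzero ⇒ E is nonsingular.
For each x ∈ F_19, compute rhs = x³ + 3·x + 14 mod 19, then count y ∈ F_19 with y² ≡ rhs.
  x = 0: rhs = 14, matching y values: none (0 points).
  x = 1: rhs = 18, matching y values: none (0 points).
  x = 2: rhs = 9, matching y values: 3, 16 (2 points).
  x = 3: rhs = 12, matching y values: none (0 points).
  x = 4: rhs = 14, matching y values: none (0 points).
  x = 5: rhs = 2, matching y values: none (0 points).
  x = 6: rhs = 1, matching y values: 1, 18 (2 points).
  x = 7: rhs = 17, matching y values: 6, 13 (2 points).
  x = 8: rhs = 18, matching y values: none (0 points).
  x = 9: rhs = 10, matching y values: none (0 points).
  x = 10: rhs = 18, matching y values: none (0 points).
  x = 11: rhs = 10, matching y values: none (0 points).
  x = 12: rhs = 11, matching y values: 7, 12 (2 points).
  x = 13: rhs = 8, matching y values: none (0 points).
  x = 14: rhs = 7, matching y values: 8, 11 (2 points).
  x = 15: rhs = 14, matching y values: none (0 points).
  x = 16: rhs = 16, matching y values: 4, 15 (2 points).
  x = 17: rhs = 0, matching y values: 0 (1 points).
  x = 18: rhs = 10, matching y values: none (0 points).
Total affine count: 13.
Full point count |E(F_19)| = 13 + 1 = 14.
Hasse bound: |14 − (19+1)| = |-6| = 6 ≤ 2√19 ≈ 8.7178 ✓.


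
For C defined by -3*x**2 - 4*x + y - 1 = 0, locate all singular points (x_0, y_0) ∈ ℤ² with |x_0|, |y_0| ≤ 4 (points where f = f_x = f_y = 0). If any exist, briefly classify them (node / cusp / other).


No singular points in the scanned grid; C is smooth there.

Compute partial derivatives:
  f_x = -6*x - 4.
  f_y = 1.
f_y = 1 is a nonzero constant, so f_y never vanishes: no point (x, y) can satisfy f = f_x = f_y = 0. In particular no (x, y) ∈ {−4, ..., 4}² is singular; the curve is smooth.


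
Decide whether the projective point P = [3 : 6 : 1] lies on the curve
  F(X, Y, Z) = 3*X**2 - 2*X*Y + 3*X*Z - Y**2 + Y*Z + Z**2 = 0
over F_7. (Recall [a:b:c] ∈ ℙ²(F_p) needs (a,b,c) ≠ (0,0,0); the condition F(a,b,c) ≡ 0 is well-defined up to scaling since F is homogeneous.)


F(3,6,1) ≡ 6 (mod 7); P is NOT on the curve.

Evaluate F(3, 6, 1) term-by-term (mod 7).
  3*X**2 ↦ 3·9·1·1 = 27
  -2*X*Y ↦ -2·3·6·1 = -36
  3*X*Z ↦ 3·3·1·1 = 9
  -Y**2 ↦ -1·1·36·1 = -36
  Y*Z ↦ 1·1·6·1 = 6
  Z**2 ↦ 1·1·1·1 = 1
Sum: F(3, 6, 1) = (27) + (-36) + (9) + (-36) + (6) + (1) = -29.
Reducing mod 7: -29 ≡ 6 (mod 7).
Since F(a, b, c) ≡ 6 ≠ 0 (mod 7), P does NOT lie on the curve.


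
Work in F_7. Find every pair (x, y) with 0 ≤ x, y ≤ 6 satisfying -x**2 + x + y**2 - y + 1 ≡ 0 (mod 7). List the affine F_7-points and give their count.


Affine F_7-points: {(0, 3), (0, 5), (1, 3), (1, 5), (3, 4), (5, 4)}; count = 6.

For each of the 49 pairs (x, y) ∈ F_7², evaluate f(x, y) mod 7. Record the zeros.
  x = 0: [0↦1, 1↦1, 2↦3, 3↦0, 4↦6, 5↦0, 6↦3]  zeros at y ∈ {3, 5}
  x = 1: [0↦1, 1↦1, 2↦3, 3↦0, 4↦6, 5↦0, 6↦3]  zeros at y ∈ {3, 5}
  x = 2: [0↦6, 1↦6, 2↦1, 3↦5, 4↦4, 5↦5, 6↦1]  zeros at y ∈ ∅
  x = 3: [0↦2, 1↦2, 2↦4, 3↦1, 4↦0, 5↦1, 6↦4]  zeros at y ∈ {4}
  x = 4: [0↦3, 1↦3, 2↦5, 3↦2, 4↦1, 5↦2, 6↦5]  zeros at y ∈ ∅
  x = 5: [0↦2, 1↦2, 2↦4, 3↦1, 4↦0, 5↦1, 6↦4]  zeros at y ∈ {4}
  x = 6: [0↦6, 1↦6, 2↦1, 3↦5, 4↦4, 5↦5, 6↦1]  zeros at y ∈ ∅
Collecting zeros: affine points = {(0, 3), (0, 5), (1, 3), (1, 5), (3, 4), (5, 4)}.
Total count |C(F_7)_aff| = 6.


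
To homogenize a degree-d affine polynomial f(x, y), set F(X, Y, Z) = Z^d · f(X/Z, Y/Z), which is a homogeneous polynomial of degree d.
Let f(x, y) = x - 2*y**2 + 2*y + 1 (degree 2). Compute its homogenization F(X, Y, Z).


F(X, Y, Z) = X*Z - 2*Y**2 + 2*Y*Z + Z**2

deg(f) = 2.
Substitute x = X/Z, y = Y/Z into f, then multiply by Z^2.
  monomial 1·x^1·y^0 ↦ 1·X^1·Y^0·Z^1.
  monomial -2·x^0·y^2 ↦ -2·X^0·Y^2·Z^0.
  monomial 2·x^0·y^1 ↦ 2·X^0·Y^1·Z^1.
  monomial 1·x^0·y^0 ↦ 1·X^0·Y^0·Z^2.
Collecting: F(X, Y, Z) = X*Z - 2*Y**2 + 2*Y*Z + Z**2.


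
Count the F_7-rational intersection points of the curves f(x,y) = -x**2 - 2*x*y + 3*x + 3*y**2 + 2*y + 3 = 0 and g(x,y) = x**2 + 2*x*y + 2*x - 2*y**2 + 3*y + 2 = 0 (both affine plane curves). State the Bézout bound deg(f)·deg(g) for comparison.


Common zeros: {(3, 4)}; count = 1; Bézout bound = 4.

deg(f) = 2, deg(g) = 2, so Bézout bound = 4.
Scan x ∈ F_7. For each x, list the y ∈ F_7 with f(x, y) ≡ 0 and those with g(x, y) ≡ 0 (mod 7); the common zeros in that column are the intersection.
  x = 0: f ≡ 0 at y ∈ ∅; g ≡ 0 at y ∈ {2, 3}; common: ∅.
  x = 1: f ≡ 0 at y ∈ ∅; g ≡ 0 at y ∈ {2, 4}; common: ∅.
  x = 2: f ≡ 0 at y ∈ {5}; g ≡ 0 at y ∈ ∅; common: ∅.
  x = 3: f ≡ 0 at y ∈ {2, 4}; g ≡ 0 at y ∈ {4}; common: {4}.
  x = 4: f ≡ 0 at y ∈ ∅; g ≡ 0 at y ∈ {1}; common: ∅.
  x = 5: f ≡ 0 at y ∈ {0, 5}; g ≡ 0 at y ∈ ∅; common: ∅.
  x = 6: f ≡ 0 at y ∈ {4}; g ≡ 0 at y ∈ {1, 3}; common: ∅.
Collecting: common zeros = {(3, 4)}, so the count is 1.
Comparison with the Bézout bound: 1 ≤ 4 = deg(f)·deg(g), as expected for curves with no common component (the affine F_7-count falls short of the bound because intersections may lie at infinity, over extension fields, or carry multiplicity).


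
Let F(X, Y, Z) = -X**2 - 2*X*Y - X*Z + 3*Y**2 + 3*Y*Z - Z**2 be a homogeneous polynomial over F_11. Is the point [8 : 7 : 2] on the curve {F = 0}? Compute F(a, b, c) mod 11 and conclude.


F(8,7,2) ≡ 4 (mod 11); P is NOT on the curve.

Evaluate F(8, 7, 2) term-by-term (mod 11).
  -X**2 ↦ -1·64·1·1 = -64
  -2*X*Y ↦ -2·8·7·1 = -112
  -X*Z ↦ -1·8·1·2 = -16
  3*Y**2 ↦ 3·1·49·1 = 147
  3*Y*Z ↦ 3·1·7·2 = 42
  -Z**2 ↦ -1·1·1·4 = -4
Sum: F(8, 7, 2) = (-64) + (-112) + (-16) + (147) + (42) + (-4) = -7.
Reducing mod 11: -7 ≡ 4 (mod 11).
Since F(a, b, c) ≡ 4 ≠ 0 (mod 11), P does NOT lie on the curve.


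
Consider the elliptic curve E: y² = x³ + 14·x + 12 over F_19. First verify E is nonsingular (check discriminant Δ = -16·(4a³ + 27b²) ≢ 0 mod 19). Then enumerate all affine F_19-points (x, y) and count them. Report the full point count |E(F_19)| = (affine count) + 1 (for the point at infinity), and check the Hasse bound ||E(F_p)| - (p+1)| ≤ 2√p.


Affine points = {(3, 9), (3, 10), (5, 6), (5, 13), (7, 4), (7, 15), (8, 3), (8, 16), (13, 4), (13, 15), (14, 8), (14, 11), (15, 5), (15, 14), (16, 0), (18, 4), (18, 15)}; affine count = 17; |E(F_19)| = 18.

Discriminant check: Δ ∝ 4a³ + 27b² = 4·14³ + 27·12² = 4·2744 + 27·144 ≡ 6 (mod 19). Nonzero ⇒ E is nonsingular.
For each x ∈ F_19, compute rhs = x³ + 14·x + 12 mod 19, then count y ∈ F_19 with y² ≡ rhs.
  x = 0: rhs = 12, matching y values: none (0 points).
  x = 1: rhs = 8, matching y values: none (0 points).
  x = 2: rhs = 10, matching y values: none (0 points).
  x = 3: rhs = 5, matching y values: 9, 10 (2 points).
  x = 4: rhs = 18, matching y values: none (0 points).
  x = 5: rhs = 17, matching y values: 6, 13 (2 points).
  x = 6: rhs = 8, matching y values: none (0 points).
  x = 7: rhs = 16, matching y values: 4, 15 (2 points).
  x = 8: rhs = 9, matching y values: 3, 16 (2 points).
  x = 9: rhs = 12, matching y values: none (0 points).
  x = 10: rhs = 12, matching y values: none (0 points).
  x = 11: rhs = 15, matching y values: none (0 points).
  x = 12: rhs = 8, matching y values: none (0 points).
  x = 13: rhs = 16, matching y values: 4, 15 (2 points).
  x = 14: rhs = 7, matching y values: 8, 11 (2 points).
  x = 15: rhs = 6, matching y values: 5, 14 (2 points).
  x = 16: rhs = 0, matching y values: 0 (1 points).
  x = 17: rhs = 14, matching y values: none (0 points).
  x = 18: rhs = 16, matching y values: 4, 15 (2 points).
Total affine count: 17.
Full point count |E(F_19)| = 17 + 1 = 18.
Hasse bound: |18 − (19+1)| = |-2| = 2 ≤ 2√19 ≈ 8.7178 ✓.


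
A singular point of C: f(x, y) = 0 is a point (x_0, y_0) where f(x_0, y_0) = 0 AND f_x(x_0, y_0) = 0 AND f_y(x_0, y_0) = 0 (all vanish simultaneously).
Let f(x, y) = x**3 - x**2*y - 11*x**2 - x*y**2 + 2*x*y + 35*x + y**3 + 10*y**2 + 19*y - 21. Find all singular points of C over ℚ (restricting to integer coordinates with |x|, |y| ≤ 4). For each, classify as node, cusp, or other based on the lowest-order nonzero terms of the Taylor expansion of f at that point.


Singular points: {(3, -2)}; classification: cusp.

Compute partial derivatives:
  f_x = 3*x**2 - 2*x*y - 22*x - y**2 + 2*y + 35.
  f_y = -x**2 - 2*x*y + 2*x + 3*y**2 + 20*y + 19.
Scan x_0 ∈ {−4, ..., 4}. For each x_0, f_y(x_0, y) is a polynomial in y; find its integer roots y ∈ {−4, ..., 4}, then test f_x and f at those candidates.
  x = -4: f_y(-4, y) = 3*y**2 + 28*y - 5; no integer root y with |y| ≤ 4.
  x = -3: f_y(-3, y) = 3*y**2 + 26*y + 4; no integer root y with |y| ≤ 4.
  x = -2: f_y(-2, y) = 3*y**2 + 24*y + 11; no integer root y with |y| ≤ 4.
  x = -1: f_y(-1, y) = 3*y**2 + 22*y + 16; no integer root y with |y| ≤ 4.
  x = 0: f_y(0, y) = 3*y**2 + 20*y + 19; no integer root y with |y| ≤ 4.
  x = 1: f_y(1, y) = 3*y**2 + 18*y + 20; no integer root y with |y| ≤ 4.
  x = 2: f_y(2, y) = 3*y**2 + 16*y + 19; no integer root y with |y| ≤ 4.
  x = 3: f_y(3, y) = 3*y**2 + 14*y + 16; vanishes at y ∈ {-2}. (3, -2): f_x = 0, f = 0 — SINGULAR.
  x = 4: f_y(4, y) = 3*y**2 + 12*y + 11; no integer root y with |y| ≤ 4.
Only singular point on the grid: (3, -2).
Classify: substitute x = 3 + u, y = -2 + v and expand: f = u**3 - u**2*v - u*v**2 + v**3 + v**2.
No constant or linear terms (consistent with a singular point). Quadratic part: v**2. Cubic part: u**3 - u**2*v - u*v**2 + v**3.
The quadratic part v**2 is a perfect square, so there is a single (double) tangent line v = 0, i.e. y = -2. Restricting the cubic part to that line (v = 0) leaves u**3 ≠ 0, so f is not divisible by v and the branch is v² ≈ -u**3 to lowest order — this is a cusp.
Classification: cusp.


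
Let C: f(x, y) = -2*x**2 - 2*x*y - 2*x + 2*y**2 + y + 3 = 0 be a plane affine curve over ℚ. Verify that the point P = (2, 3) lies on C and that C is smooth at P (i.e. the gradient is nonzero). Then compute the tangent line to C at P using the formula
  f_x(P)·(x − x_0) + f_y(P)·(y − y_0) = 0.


Tangent line at P: -16*x + 9*y + 5 = 0.

Step 1: f(2, 3) = 0, so P lies on C.
Step 2: partial derivatives
  f_x(x, y) = -4*x - 2*y - 2, f_y(x, y) = -2*x + 4*y + 1.
  f_x(P) = -16, f_y(P) = 9 (gradient nonzero, so P is smooth).
Step 3: tangent line at P: -16·(x − 2) + 9·(y − 3) = 0.
Expanding: -16*x + 9*y + 5 = 0.


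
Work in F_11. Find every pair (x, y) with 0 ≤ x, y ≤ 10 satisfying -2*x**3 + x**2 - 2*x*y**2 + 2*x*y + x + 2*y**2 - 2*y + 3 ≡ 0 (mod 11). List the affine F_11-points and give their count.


Affine F_11-points: {(2, 2), (2, 10), (6, 2), (6, 10), (7, 0), (7, 1), (9, 2), (9, 10)}; count = 8.

For each of the 121 pairs (x, y) ∈ F_11², evaluate f(x, y) mod 11. Record the zeros.
  x = 0: [0↦3, 1↦3, 2↦7, 3↦4, 4↦5, 5↦10, 6↦8, 7↦10, 8↦5, 9↦4, 10↦7]  zeros at y ∈ ∅
  x = 1: [0↦3, 1↦3, 2↦3, 3↦3, 4↦3, 5↦3, 6↦3, 7↦3, 8↦3, 9↦3, 10↦3]  zeros at y ∈ ∅
  x = 2: [0↦4, 1↦4, 2↦0, 3↦3, 4↦2, 5↦8, 6↦10, 7↦8, 8↦2, 9↦3, 10↦0]  zeros at y ∈ {2, 10}
  x = 3: [0↦5, 1↦5, 2↦8, 3↦3, 4↦1, 5↦2, 6↦6, 7↦2, 8↦1, 9↦3, 10↦8]  zeros at y ∈ ∅
  x = 4: [0↦5, 1↦5, 2↦4, 3↦2, 4↦10, 5↦6, 6↦1, 7↦6, 8↦10, 9↦2, 10↦4]  zeros at y ∈ ∅
  x = 5: [0↦3, 1↦3, 2↦9, 3↦10, 4↦6, 5↦8, 6↦5, 7↦8, 8↦6, 9↦10, 10↦9]  zeros at y ∈ ∅
  x = 6: [0↦9, 1↦9, 2↦0, 3↦4, 4↦10, 5↦7, 6↦6, 7↦7, 8↦10, 9↦4, 10↦0]  zeros at y ∈ {2, 10}
  x = 7: [0↦0, 1↦0, 2↦9, 3↦5, 4↦10, 5↦2, 6↦3, 7↦2, 8↦10, 9↦5, 10↦9]  zeros at y ∈ {0, 1}
  x = 8: [0↦8, 1↦8, 2↦2, 3↦1, 4↦5, 5↦3, 6↦6, 7↦3, 8↦5, 9↦1, 10↦2]  zeros at y ∈ ∅
  x = 9: [0↦10, 1↦10, 2↦0, 3↦2, 4↦5, 5↦9, 6↦3, 7↦9, 8↦5, 9↦2, 10↦0]  zeros at y ∈ {2, 10}
  x = 10: [0↦5, 1↦5, 2↦2, 3↦7, 4↦9, 5↦8, 6↦4, 7↦8, 8↦9, 9↦7, 10↦2]  zeros at y ∈ ∅
Collecting zeros: affine points = {(2, 2), (2, 10), (6, 2), (6, 10), (7, 0), (7, 1), (9, 2), (9, 10)}.
Total count |C(F_11)_aff| = 8.


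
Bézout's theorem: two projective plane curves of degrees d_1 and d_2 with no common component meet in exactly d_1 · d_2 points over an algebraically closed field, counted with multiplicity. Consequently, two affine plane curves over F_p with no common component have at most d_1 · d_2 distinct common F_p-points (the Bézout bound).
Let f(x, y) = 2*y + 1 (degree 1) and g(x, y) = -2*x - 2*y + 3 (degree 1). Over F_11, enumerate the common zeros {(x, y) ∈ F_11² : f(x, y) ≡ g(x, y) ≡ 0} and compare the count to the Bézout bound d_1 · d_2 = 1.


Common zeros: {(2, 5)}; count = 1; Bézout bound = 1.

deg(f) = 1, deg(g) = 1, so Bézout bound = 1.
Scan x ∈ F_11. For each x, list the y ∈ F_11 with f(x, y) ≡ 0 and those with g(x, y) ≡ 0 (mod 11); the common zeros in that column are the intersection.
  x = 0: f ≡ 0 at y ∈ {5}; g ≡ 0 at y ∈ {7}; common: ∅.
  x = 1: f ≡ 0 at y ∈ {5}; g ≡ 0 at y ∈ {6}; common: ∅.
  x = 2: f ≡ 0 at y ∈ {5}; g ≡ 0 at y ∈ {5}; common: {5}.
  x = 3: f ≡ 0 at y ∈ {5}; g ≡ 0 at y ∈ {4}; common: ∅.
  x = 4: f ≡ 0 at y ∈ {5}; g ≡ 0 at y ∈ {3}; common: ∅.
  x = 5: f ≡ 0 at y ∈ {5}; g ≡ 0 at y ∈ {2}; common: ∅.
  x = 6: f ≡ 0 at y ∈ {5}; g ≡ 0 at y ∈ {1}; common: ∅.
  x = 7: f ≡ 0 at y ∈ {5}; g ≡ 0 at y ∈ {0}; common: ∅.
  x = 8: f ≡ 0 at y ∈ {5}; g ≡ 0 at y ∈ {10}; common: ∅.
  x = 9: f ≡ 0 at y ∈ {5}; g ≡ 0 at y ∈ {9}; common: ∅.
  x = 10: f ≡ 0 at y ∈ {5}; g ≡ 0 at y ∈ {8}; common: ∅.
Collecting: common zeros = {(2, 5)}, so the count is 1.
Comparison with the Bézout bound: 1 ≤ 1 = deg(f)·deg(g), as expected for curves with no common component (the bound is attained).


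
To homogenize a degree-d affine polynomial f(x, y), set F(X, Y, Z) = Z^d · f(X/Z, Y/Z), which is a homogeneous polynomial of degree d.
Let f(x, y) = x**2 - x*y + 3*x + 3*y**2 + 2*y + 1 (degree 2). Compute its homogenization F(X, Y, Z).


F(X, Y, Z) = X**2 - X*Y + 3*X*Z + 3*Y**2 + 2*Y*Z + Z**2

deg(f) = 2.
Substitute x = X/Z, y = Y/Z into f, then multiply by Z^2.
  monomial 1·x^2·y^0 ↦ 1·X^2·Y^0·Z^0.
  monomial -1·x^1·y^1 ↦ -1·X^1·Y^1·Z^0.
  monomial 3·x^1·y^0 ↦ 3·X^1·Y^0·Z^1.
  monomial 3·x^0·y^2 ↦ 3·X^0·Y^2·Z^0.
  monomial 2·x^0·y^1 ↦ 2·X^0·Y^1·Z^1.
  monomial 1·x^0·y^0 ↦ 1·X^0·Y^0·Z^2.
Collecting: F(X, Y, Z) = X**2 - X*Y + 3*X*Z + 3*Y**2 + 2*Y*Z + Z**2.


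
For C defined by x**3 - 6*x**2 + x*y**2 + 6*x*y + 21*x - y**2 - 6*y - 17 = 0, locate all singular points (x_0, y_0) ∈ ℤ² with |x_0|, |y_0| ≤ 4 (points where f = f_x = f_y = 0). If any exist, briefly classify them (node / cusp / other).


Singular points: {(2, -3)}; classification: cusp.

Compute partial derivatives:
  f_x = 3*x**2 - 12*x + y**2 + 6*y + 21.
  f_y = 2*x*y + 6*x - 2*y - 6.
Scan x_0 ∈ {−4, ..., 4}. For each x_0, f_y(x_0, y) is a polynomial in y; find its integer roots y ∈ {−4, ..., 4}, then test f_x and f at those candidates.
  x = -4: f_y(-4, y) = -10*y - 30; vanishes at y ∈ {-3}. (-4, -3): f_x = 108 ≠ 0.
  x = -3: f_y(-3, y) = -8*y - 24; vanishes at y ∈ {-3}. (-3, -3): f_x = 75 ≠ 0.
  x = -2: f_y(-2, y) = -6*y - 18; vanishes at y ∈ {-3}. (-2, -3): f_x = 48 ≠ 0.
  x = -1: f_y(-1, y) = -4*y - 12; vanishes at y ∈ {-3}. (-1, -3): f_x = 27 ≠ 0.
  x = 0: f_y(0, y) = -2*y - 6; vanishes at y ∈ {-3}. (0, -3): f_x = 12 ≠ 0.
  x = 1: f_y(1, y) = 0; vanishes at y ∈ {-4, -3, -2, -1, 0, 1, 2, 3, 4}. (1, -4): f_x = 4 ≠ 0; (1, -3): f_x = 3 ≠ 0; (1, -2): f_x = 4 ≠ 0; (1, -1): f_x = 7 ≠ 0; (1, 0): f_x = 12 ≠ 0; (1, 1): f_x = 19 ≠ 0; (1, 2): f_x = 28 ≠ 0; (1, 3): f_x = 39 ≠ 0; (1, 4): f_x = 52 ≠ 0.
  x = 2: f_y(2, y) = 2*y + 6; vanishes at y ∈ {-3}. (2, -3): f_x = 0, f = 0 — SINGULAR.
  x = 3: f_y(3, y) = 4*y + 12; vanishes at y ∈ {-3}. (3, -3): f_x = 3 ≠ 0.
  x = 4: f_y(4, y) = 6*y + 18; vanishes at y ∈ {-3}. (4, -3): f_x = 12 ≠ 0.
Only singular point on the grid: (2, -3).
Classify: substitute x = 2 + u, y = -3 + v and expand: f = u**3 + u*v**2 + v**2.
No constant or linear terms (consistent with a singular point). Quadratic part: v**2. Cubic part: u**3 + u*v**2.
The quadratic part v**2 is a perfect square, so there is a single (double) tangent line v = 0, i.e. y = -3. Restricting the cubic part to that line (v = 0) leaves u**3 ≠ 0, so f is not divisible by v and the branch is v² ≈ -u**3 to lowest order — this is a cusp.
Classification: cusp.


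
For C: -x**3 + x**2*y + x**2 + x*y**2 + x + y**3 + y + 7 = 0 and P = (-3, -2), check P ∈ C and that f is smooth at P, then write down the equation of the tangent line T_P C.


Tangent line at P: -16*x + 34*y + 20 = 0.

Step 1: f(-3, -2) = 0, so P lies on C.
Step 2: partial derivatives
  f_x(x, y) = -3*x**2 + 2*x*y + 2*x + y**2 + 1, f_y(x, y) = x**2 + 2*x*y + 3*y**2 + 1.
  f_x(P) = -16, f_y(P) = 34 (gradient nonzero, so P is smooth).
Step 3: tangent line at P: -16·(x − -3) + 34·(y − -2) = 0.
Expanding: -16*x + 34*y + 20 = 0.


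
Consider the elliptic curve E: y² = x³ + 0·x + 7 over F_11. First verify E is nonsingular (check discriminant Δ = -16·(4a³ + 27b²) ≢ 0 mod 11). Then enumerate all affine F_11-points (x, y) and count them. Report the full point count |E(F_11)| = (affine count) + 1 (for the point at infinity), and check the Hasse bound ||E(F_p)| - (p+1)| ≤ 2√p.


Affine points = {(2, 2), (2, 9), (3, 1), (3, 10), (4, 4), (4, 7), (5, 0), (6, 5), (6, 6), (7, 3), (7, 8)}; affine count = 11; |E(F_11)| = 12.

Discriminant check: Δ ∝ 4a³ + 27b² = 4·0³ + 27·7² = 4·0 + 27·49 ≡ 3 (mod 11). Nonzero ⇒ E is nonsingular.
For each x ∈ F_11, compute rhs = x³ + 0·x + 7 mod 11, then count y ∈ F_11 with y² ≡ rhs.
  x = 0: rhs = 7, matching y values: none (0 points).
  x = 1: rhs = 8, matching y values: none (0 points).
  x = 2: rhs = 4, matching y values: 2, 9 (2 points).
  x = 3: rhs = 1, matching y values: 1, 10 (2 points).
  x = 4: rhs = 5, matching y values: 4, 7 (2 points).
  x = 5: rhs = 0, matching y values: 0 (1 points).
  x = 6: rhs = 3, matching y values: 5, 6 (2 points).
  x = 7: rhs = 9, matching y values: 3, 8 (2 points).
  x = 8: rhs = 2, matching y values: none (0 points).
  x = 9: rhs = 10, matching y values: none (0 points).
  x = 10: rhs = 6, matching y values: none (0 points).
Total affine count: 11.
Full point count |E(F_11)| = 11 + 1 = 12.
Hasse bound: |12 − (11+1)| = |0| = 0 ≤ 2√11 ≈ 6.6332 ✓.


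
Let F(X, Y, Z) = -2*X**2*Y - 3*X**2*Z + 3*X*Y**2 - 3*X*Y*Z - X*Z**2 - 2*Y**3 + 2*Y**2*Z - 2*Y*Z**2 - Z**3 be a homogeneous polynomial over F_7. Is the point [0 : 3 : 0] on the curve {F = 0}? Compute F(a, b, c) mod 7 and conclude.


F(0,3,0) ≡ 2 (mod 7); P is NOT on the curve.

Evaluate F(0, 3, 0) term-by-term (mod 7).
  -2*X**2*Y ↦ -2·0·3·1 = 0
  -3*X**2*Z ↦ -3·0·1·0 = 0
  3*X*Y**2 ↦ 3·0·9·1 = 0
  -3*X*Y*Z ↦ -3·0·3·0 = 0
  -X*Z**2 ↦ -1·0·1·0 = 0
  -2*Y**3 ↦ -2·1·27·1 = -54
  2*Y**2*Z ↦ 2·1·9·0 = 0
  -2*Y*Z**2 ↦ -2·1·3·0 = 0
  -Z**3 ↦ -1·1·1·0 = 0
Sum: F(0, 3, 0) = (0) + (0) + (0) + (0) + (0) + (-54) + (0) + (0) + (0) = -54.
Reducing mod 7: -54 ≡ 2 (mod 7).
Since F(a, b, c) ≡ 2 ≠ 0 (mod 7), P does NOT lie on the curve.


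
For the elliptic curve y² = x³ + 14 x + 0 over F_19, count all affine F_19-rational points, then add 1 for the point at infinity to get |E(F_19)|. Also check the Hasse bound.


Affine points = {(0, 0), (2, 6), (2, 13), (4, 5), (4, 14), (5, 9), (5, 10), (7, 2), (7, 17), (8, 4), (8, 15), (9, 0), (10, 0), (13, 2), (13, 17), (16, 8), (16, 11), (18, 2), (18, 17)}; affine count = 19; |E(F_19)| = 20.

Discriminant check: Δ ∝ 4a³ + 27b² = 4·14³ + 27·0² = 4·2744 + 27·0 ≡ 13 (mod 19). Nonzero ⇒ E is nonsingular.
For each x ∈ F_19, compute rhs = x³ + 14·x + 0 mod 19, then count y ∈ F_19 with y² ≡ rhs.
  x = 0: rhs = 0, matching y values: 0 (1 points).
  x = 1: rhs = 15, matching y values: none (0 points).
  x = 2: rhs = 17, matching y values: 6, 13 (2 points).
  x = 3: rhs = 12, matching y values: none (0 points).
  x = 4: rhs = 6, matching y values: 5, 14 (2 points).
  x = 5: rhs = 5, matching y values: 9, 10 (2 points).
  x = 6: rhs = 15, matching y values: none (0 points).
  x = 7: rhs = 4, matching y values: 2, 17 (2 points).
  x = 8: rhs = 16, matching y values: 4, 15 (2 points).
  x = 9: rhs = 0, matching y values: 0 (1 points).
  x = 10: rhs = 0, matching y values: 0 (1 points).
  x = 11: rhs = 3, matching y values: none (0 points).
  x = 12: rhs = 15, matching y values: none (0 points).
  x = 13: rhs = 4, matching y values: 2, 17 (2 points).
  x = 14: rhs = 14, matching y values: none (0 points).
  x = 15: rhs = 13, matching y values: none (0 points).
  x = 16: rhs = 7, matching y values: 8, 11 (2 points).
  x = 17: rhs = 2, matching y values: none (0 points).
  x = 18: rhs = 4, matching y values: 2, 17 (2 points).
Total affine count: 19.
Full point count |E(F_19)| = 19 + 1 = 20.
Hasse bound: |20 − (19+1)| = |0| = 0 ≤ 2√19 ≈ 8.7178 ✓.


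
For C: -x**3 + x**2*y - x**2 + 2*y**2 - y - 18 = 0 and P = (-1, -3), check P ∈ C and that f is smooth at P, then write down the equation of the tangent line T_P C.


Tangent line at P: 5*x - 12*y - 31 = 0.

Step 1: f(-1, -3) = 0, so P lies on C.
Step 2: partial derivatives
  f_x(x, y) = -3*x**2 + 2*x*y - 2*x, f_y(x, y) = x**2 + 4*y - 1.
  f_x(P) = 5, f_y(P) = -12 (gradient nonzero, so P is smooth).
Step 3: tangent line at P: 5·(x − -1) + -12·(y − -3) = 0.
Expanding: 5*x - 12*y - 31 = 0.


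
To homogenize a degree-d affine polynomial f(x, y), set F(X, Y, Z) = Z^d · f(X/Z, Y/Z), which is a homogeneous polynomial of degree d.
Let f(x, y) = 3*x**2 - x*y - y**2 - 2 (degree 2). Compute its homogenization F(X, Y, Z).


F(X, Y, Z) = 3*X**2 - X*Y - Y**2 - 2*Z**2

deg(f) = 2.
Substitute x = X/Z, y = Y/Z into f, then multiply by Z^2.
  monomial 3·x^2·y^0 ↦ 3·X^2·Y^0·Z^0.
  monomial -1·x^1·y^1 ↦ -1·X^1·Y^1·Z^0.
  monomial -1·x^0·y^2 ↦ -1·X^0·Y^2·Z^0.
  monomial -2·x^0·y^0 ↦ -2·X^0·Y^0·Z^2.
Collecting: F(X, Y, Z) = 3*X**2 - X*Y - Y**2 - 2*Z**2.


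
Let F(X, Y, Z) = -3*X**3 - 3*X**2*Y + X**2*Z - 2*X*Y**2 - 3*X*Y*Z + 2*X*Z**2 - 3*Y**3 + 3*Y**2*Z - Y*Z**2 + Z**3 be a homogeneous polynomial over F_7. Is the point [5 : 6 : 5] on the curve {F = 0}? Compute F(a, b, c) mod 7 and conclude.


F(5,6,5) ≡ 0 (mod 7); P is on the curve.

Evaluate F(5, 6, 5) term-by-term (mod 7).
  -3*X**3 ↦ -3·125·1·1 = -375
  -3*X**2*Y ↦ -3·25·6·1 = -450
  X**2*Z ↦ 1·25·1·5 = 125
  -2*X*Y**2 ↦ -2·5·36·1 = -360
  -3*X*Y*Z ↦ -3·5·6·5 = -450
  2*X*Z**2 ↦ 2·5·1·25 = 250
  -3*Y**3 ↦ -3·1·216·1 = -648
  3*Y**2*Z ↦ 3·1·36·5 = 540
  -Y*Z**2 ↦ -1·1·6·25 = -150
  Z**3 ↦ 1·1·1·125 = 125
Sum: F(5, 6, 5) = (-375) + (-450) + (125) + (-360) + (-450) + (250) + (-648) + (540) + (-150) + (125) = -1393.
Reducing mod 7: -1393 ≡ 0 (mod 7).
Since F(a, b, c) ≡ 0 (mod 7), P lies on the curve.


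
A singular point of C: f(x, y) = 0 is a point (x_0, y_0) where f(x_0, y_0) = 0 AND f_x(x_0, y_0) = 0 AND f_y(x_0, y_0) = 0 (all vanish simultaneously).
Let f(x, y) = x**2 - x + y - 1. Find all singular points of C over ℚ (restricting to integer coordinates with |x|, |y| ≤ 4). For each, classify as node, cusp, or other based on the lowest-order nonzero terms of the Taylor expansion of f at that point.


No singular points in the scanned grid; C is smooth there.

Compute partial derivatives:
  f_x = 2*x - 1.
  f_y = 1.
f_y = 1 is a nonzero constant, so f_y never vanishes: no point (x, y) can satisfy f = f_x = f_y = 0. In particular no (x, y) ∈ {−4, ..., 4}² is singular; the curve is smooth.


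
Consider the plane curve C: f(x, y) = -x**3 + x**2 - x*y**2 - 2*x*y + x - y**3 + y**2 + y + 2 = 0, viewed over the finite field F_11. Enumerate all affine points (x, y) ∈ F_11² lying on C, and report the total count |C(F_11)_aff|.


Affine F_11-points: {(0, 2), (1, 8), (2, 0), (2, 5), (3, 8), (5, 5), (6, 10), (7, 9), (8, 8), (8, 10), (9, 6), (9, 9), (9, 10)}; count = 13.

For each of the 121 pairs (x, y) ∈ F_11², evaluate f(x, y) mod 11. Record the zeros.
  x = 0: [0↦2, 1↦3, 2↦0, 3↦9, 4↦2, 5↦6, 6↦4, 7↦1, 8↦2, 9↦1, 10↦3]  zeros at y ∈ {2}
  x = 1: [0↦3, 1↦1, 2↦4, 3↦6, 4↦1, 5↦5, 6↦1, 7↦5, 8↦0, 9↦2, 10↦5]  zeros at y ∈ {8}
  x = 2: [0↦0, 1↦6, 2↦4, 3↦10, 4↦7, 5↦0, 6↦5, 7↦5, 8↦5, 9↦10, 10↦3]  zeros at y ∈ {0, 5}
  x = 3: [0↦9, 1↦1, 2↦5, 3↦4, 4↦3, 5↦7, 6↦10, 7↦6, 8↦0, 9↦8, 10↦2]  zeros at y ∈ {8}
  x = 4: [0↦2, 1↦2, 2↦1, 3↦4, 4↦5, 5↦9, 6↦10, 7↦2, 8↦1, 9↦1, 10↦7]  zeros at y ∈ ∅
  x = 5: [0↦6, 1↦3, 2↦8, 3↦4, 4↦7, 5↦0, 6↦10, 7↦9, 8↦2, 9↦5, 10↦1]  zeros at y ∈ {5}
  x = 6: [0↦4, 1↦9, 2↦9, 3↦9, 4↦3, 5↦7, 6↦4, 7↦10, 8↦8, 9↦3, 10↦0]  zeros at y ∈ {10}
  x = 7: [0↦1, 1↦3, 2↦9, 3↦2, 4↦9, 5↦2, 6↦8, 7↦10, 8↦2, 9↦0, 10↦9]  zeros at y ∈ {9}
  x = 8: [0↦2, 1↦1, 2↦2, 3↦10, 4↦8, 5↦1, 6↦5, 7↦3, 8↦0, 9↦1, 10↦0]  zeros at y ∈ {8, 10}
  x = 9: [0↦1, 1↦8, 2↦4, 3↦5, 4↦5, 5↦9, 6↦0, 7↦5, 8↦7, 9↦0, 10↦0]  zeros at y ∈ {6, 9, 10}
  x = 10: [0↦3, 1↦7, 2↦9, 3↦3, 4↦5, 5↦9, 6↦9, 7↦10, 8↦6, 9↦2, 10↦3]  zeros at y ∈ ∅
Collecting zeros: affine points = {(0, 2), (1, 8), (2, 0), (2, 5), (3, 8), (5, 5), (6, 10), (7, 9), (8, 8), (8, 10), (9, 6), (9, 9), (9, 10)}.
Total count |C(F_11)_aff| = 13.


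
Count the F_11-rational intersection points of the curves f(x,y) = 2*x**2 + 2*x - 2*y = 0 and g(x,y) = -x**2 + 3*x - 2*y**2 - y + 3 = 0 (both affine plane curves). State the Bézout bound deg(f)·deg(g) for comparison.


Common zeros: {(3, 1), (5, 8)}; count = 2; Bézout bound = 4.

deg(f) = 2, deg(g) = 2, so Bézout bound = 4.
Scan x ∈ F_11. For each x, list the y ∈ F_11 with f(x, y) ≡ 0 and those with g(x, y) ≡ 0 (mod 11); the common zeros in that column are the intersection.
  x = 0: f ≡ 0 at y ∈ {0}; g ≡ 0 at y ∈ {1, 4}; common: ∅.
  x = 1: f ≡ 0 at y ∈ {2}; g ≡ 0 at y ∈ ∅; common: ∅.
  x = 2: f ≡ 0 at y ∈ {6}; g ≡ 0 at y ∈ ∅; common: ∅.
  x = 3: f ≡ 0 at y ∈ {1}; g ≡ 0 at y ∈ {1, 4}; common: {1}.
  x = 4: f ≡ 0 at y ∈ {9}; g ≡ 0 at y ∈ {2, 3}; common: ∅.
  x = 5: f ≡ 0 at y ∈ {8}; g ≡ 0 at y ∈ {8}; common: {8}.
  x = 6: f ≡ 0 at y ∈ {9}; g ≡ 0 at y ∈ ∅; common: ∅.
  x = 7: f ≡ 0 at y ∈ {1}; g ≡ 0 at y ∈ ∅; common: ∅.
  x = 8: f ≡ 0 at y ∈ {6}; g ≡ 0 at y ∈ ∅; common: ∅.
  x = 9: f ≡ 0 at y ∈ {2}; g ≡ 0 at y ∈ {8}; common: ∅.
  x = 10: f ≡ 0 at y ∈ {0}; g ≡ 0 at y ∈ {2, 3}; common: ∅.
Collecting: common zeros = {(3, 1), (5, 8)}, so the count is 2.
Comparison with the Bézout bound: 2 ≤ 4 = deg(f)·deg(g), as expected for curves with no common component (the affine F_11-count falls short of the bound because intersections may lie at infinity, over extension fields, or carry multiplicity).


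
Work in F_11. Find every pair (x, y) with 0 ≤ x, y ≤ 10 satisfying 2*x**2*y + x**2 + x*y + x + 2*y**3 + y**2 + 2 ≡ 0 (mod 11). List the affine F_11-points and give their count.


Affine F_11-points: {(0, 2), (0, 7), (1, 10), (3, 4), (4, 0), (5, 4), (6, 0), (6, 2), (6, 3), (7, 5), (9, 7), (10, 10)}; count = 12.

For each of the 121 pairs (x, y) ∈ F_11², evaluate f(x, y) mod 11. Record the zeros.
  x = 0: [0↦2, 1↦5, 2↦0, 3↦10, 4↦3, 5↦2, 6↦8, 7↦0, 8↦1, 9↦1, 10↦1]  zeros at y ∈ {2, 7}
  x = 1: [0↦4, 1↦10, 2↦8, 3↦10, 4↦6, 5↦8, 6↦6, 7↦1, 8↦5, 9↦8, 10↦0]  zeros at y ∈ {10}
  x = 2: [0↦8, 1↦10, 2↦4, 3↦2, 4↦5, 5↦3, 6↦8, 7↦10, 8↦10, 9↦9, 10↦8]  zeros at y ∈ ∅
  x = 3: [0↦3, 1↦5, 2↦10, 3↦8, 4↦0, 5↦9, 6↦3, 7↦5, 8↦5, 9↦4, 10↦3]  zeros at y ∈ {4}
  x = 4: [0↦0, 1↦6, 2↦4, 3↦6, 4↦2, 5↦4, 6↦2, 7↦8, 8↦1, 9↦4, 10↦7]  zeros at y ∈ {0}
  x = 5: [0↦10, 1↦2, 2↦8, 3↦7, 4↦0, 5↦10, 6↦5, 7↦8, 8↦9, 9↦9, 10↦9]  zeros at y ∈ {4}
  x = 6: [0↦0, 1↦4, 2↦0, 3↦0, 4↦5, 5↦5, 6↦1, 7↦5, 8↦7, 9↦8, 10↦9]  zeros at y ∈ {0, 2, 3}
  x = 7: [0↦3, 1↦1, 2↦2, 3↦7, 4↦6, 5↦0, 6↦1, 7↦10, 8↦6, 9↦1, 10↦7]  zeros at y ∈ {5}
  x = 8: [0↦8, 1↦4, 2↦3, 3↦6, 4↦3, 5↦6, 6↦5, 7↦1, 8↦6, 9↦10, 10↦3]  zeros at y ∈ ∅
  x = 9: [0↦4, 1↦2, 2↦3, 3↦8, 4↦7, 5↦1, 6↦2, 7↦0, 8↦7, 9↦2, 10↦8]  zeros at y ∈ {7}
  x = 10: [0↦2, 1↦6, 2↦2, 3↦2, 4↦7, 5↦7, 6↦3, 7↦7, 8↦9, 9↦10, 10↦0]  zeros at y ∈ {10}
Collecting zeros: affine points = {(0, 2), (0, 7), (1, 10), (3, 4), (4, 0), (5, 4), (6, 0), (6, 2), (6, 3), (7, 5), (9, 7), (10, 10)}.
Total count |C(F_11)_aff| = 12.
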